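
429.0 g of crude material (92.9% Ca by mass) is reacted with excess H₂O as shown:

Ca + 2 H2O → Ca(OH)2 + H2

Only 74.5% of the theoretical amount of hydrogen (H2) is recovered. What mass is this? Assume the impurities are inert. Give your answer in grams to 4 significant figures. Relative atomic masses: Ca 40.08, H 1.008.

Pure Ca available = 429.0 g × 0.929 = 398.54 g.
M(Ca) = 40.08 g/mol.
M(H2) = 2(1.008) = 2.016 g/mol.
n(Ca) = 398.54 g / 40.08 g/mol = 9.9436 mol.
From the equation the Ca:H2 mole ratio is 1:1, so n(H2) = 9.9436 × 1/1 = 9.9436 mol.
Mass of H2 = 9.9436 mol × 2.016 g/mol = 20.046 g.
Actual mass collected = 20.046 g × 0.745 = 14.935 g.

14.93 g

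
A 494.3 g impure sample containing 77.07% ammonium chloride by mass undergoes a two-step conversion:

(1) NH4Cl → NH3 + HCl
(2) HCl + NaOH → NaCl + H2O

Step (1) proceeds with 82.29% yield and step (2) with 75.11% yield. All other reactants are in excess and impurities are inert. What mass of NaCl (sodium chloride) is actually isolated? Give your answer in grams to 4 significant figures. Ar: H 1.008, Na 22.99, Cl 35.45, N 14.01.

257.2 g

Pure NH4Cl = 494.3 × 0.7707 = 380.96 g.
M(NH4Cl) = 14.01 + 4(1.008) + 35.45 = 53.492 g/mol.
M(NaCl) = 22.99 + 35.45 = 58.44 g/mol.
n(NH4Cl) = 380.96 / 53.492 = 7.1218 mol.
Step 1 (NH4Cl:HCl = 1:1): theoretical n(HCl) = 7.1218 mol; at 82.29% yield, n(HCl) = 5.8605 mol.
Step 2 (HCl:NaCl = 1:1): theoretical n(NaCl) = 5.8605 mol, so theoretical mass = 5.8605 × 58.44 = 342.49 g.
At 75.11% yield, actual mass of NaCl = 342.49 × 0.7511 = 257.24 g.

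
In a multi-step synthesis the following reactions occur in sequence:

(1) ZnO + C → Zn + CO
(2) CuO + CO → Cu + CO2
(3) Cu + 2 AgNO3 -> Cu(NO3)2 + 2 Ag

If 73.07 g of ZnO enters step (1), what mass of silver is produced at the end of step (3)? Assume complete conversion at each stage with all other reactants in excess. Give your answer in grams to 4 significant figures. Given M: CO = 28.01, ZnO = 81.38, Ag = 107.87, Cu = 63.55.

n(ZnO) = 73.07 / 81.38 = 0.89789 mol.
Reaction (1): ZnO→CO ratio 1:1 ⇒ n(CO) = 0.89789 mol.
Reaction (2): CO→Cu ratio 1:1 ⇒ n(Cu) = 0.89789 mol.
Reaction (3): Cu→Ag ratio 1:2 ⇒ n(Ag) = 1.7958 mol.
Mass of Ag = 1.7958 × 107.87 = 193.71 g.

193.7 g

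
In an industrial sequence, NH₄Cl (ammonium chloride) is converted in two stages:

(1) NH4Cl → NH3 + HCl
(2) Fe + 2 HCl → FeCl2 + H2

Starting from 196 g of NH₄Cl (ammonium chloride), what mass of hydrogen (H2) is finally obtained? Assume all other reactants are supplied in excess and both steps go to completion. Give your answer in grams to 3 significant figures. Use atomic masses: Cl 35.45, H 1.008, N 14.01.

3.69 g

M(NH4Cl) = 14.01 + 4(1.008) + 35.45 = 53.492 g/mol.
M(H2) = 2(1.008) = 2.016 g/mol.
n(NH4Cl) = 196.0 / 53.492 = 3.664 mol.
Step 1 gives a 1:1 ratio of NH4Cl to HCl, so n(HCl) = 3.664 mol.
In step 2 the HCl:H2 ratio is 2:1, so n(H2) = 1.832 mol.
Mass of H2 = 1.832 × 2.016 = 3.693 g.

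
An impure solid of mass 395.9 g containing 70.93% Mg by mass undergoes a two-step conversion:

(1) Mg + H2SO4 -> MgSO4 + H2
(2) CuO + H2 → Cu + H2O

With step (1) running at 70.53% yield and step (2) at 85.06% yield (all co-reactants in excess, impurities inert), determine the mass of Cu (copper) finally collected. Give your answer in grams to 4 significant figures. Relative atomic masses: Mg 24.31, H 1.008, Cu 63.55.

440.4 g

Pure Mg = 395.9 × 0.7093 = 280.81 g.
M(Mg) = 24.31 g/mol.
M(Cu) = 63.55 g/mol.
n(Mg) = 280.81 / 24.31 = 11.551 mol.
Step 1 (Mg:H2 = 1:1): theoretical n(H2) = 11.551 mol; at 70.53% yield, n(H2) = 8.1471 mol.
Step 2 (H2:Cu = 1:1): theoretical n(Cu) = 8.1471 mol, so theoretical mass = 8.1471 × 63.55 = 517.75 g.
At 85.06% yield, actual mass of Cu = 517.75 × 0.8506 = 440.40 g.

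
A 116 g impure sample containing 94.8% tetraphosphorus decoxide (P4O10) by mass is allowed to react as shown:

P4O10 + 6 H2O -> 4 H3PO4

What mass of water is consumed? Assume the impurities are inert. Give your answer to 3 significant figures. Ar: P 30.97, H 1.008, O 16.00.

41.9 g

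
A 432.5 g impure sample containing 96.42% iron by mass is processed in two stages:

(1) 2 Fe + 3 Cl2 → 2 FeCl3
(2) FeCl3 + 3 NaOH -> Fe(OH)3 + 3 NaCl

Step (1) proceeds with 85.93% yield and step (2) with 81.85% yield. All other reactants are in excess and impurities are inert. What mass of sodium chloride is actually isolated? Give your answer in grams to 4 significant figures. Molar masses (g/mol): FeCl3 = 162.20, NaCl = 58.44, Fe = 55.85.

920.7 g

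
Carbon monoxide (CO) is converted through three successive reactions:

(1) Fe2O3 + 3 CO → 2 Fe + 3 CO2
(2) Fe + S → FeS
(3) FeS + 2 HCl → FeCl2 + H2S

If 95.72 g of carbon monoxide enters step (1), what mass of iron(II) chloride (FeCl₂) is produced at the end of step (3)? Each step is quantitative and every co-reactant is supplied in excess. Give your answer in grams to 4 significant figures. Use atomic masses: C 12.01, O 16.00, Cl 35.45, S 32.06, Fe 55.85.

M(CO) = 12.01 + 16.00 = 28.01 g/mol.
M(FeCl2) = 55.85 + 2(35.45) = 126.75 g/mol.
n(CO) = 95.72 / 28.01 = 3.4174 mol.
Reaction (1): CO→Fe ratio 3:2 ⇒ n(Fe) = 2.2782 mol.
Reaction (2): Fe→FeS ratio 1:1 ⇒ n(FeS) = 2.2782 mol.
Reaction (3): FeS→FeCl2 ratio 1:1 ⇒ n(FeCl2) = 2.2782 mol.
Mass of FeCl2 = 2.2782 × 126.75 = 288.77 g.

288.8 g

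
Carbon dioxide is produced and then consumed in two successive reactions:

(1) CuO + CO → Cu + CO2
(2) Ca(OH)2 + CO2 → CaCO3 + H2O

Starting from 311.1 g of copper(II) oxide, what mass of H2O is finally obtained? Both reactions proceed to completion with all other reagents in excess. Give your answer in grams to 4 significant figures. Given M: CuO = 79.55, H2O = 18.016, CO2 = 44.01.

n(CuO) = 311.10 / 79.55 = 3.9107 mol.
Step 1 gives a 1:1 ratio of CuO to CO2, so n(CO2) = 3.9107 mol.
In step 2 the CO2:H2O ratio is 1:1, so n(H2O) = 3.9107 mol.
Mass of H2O = 3.9107 × 18.016 = 70.456 g.

70.46 g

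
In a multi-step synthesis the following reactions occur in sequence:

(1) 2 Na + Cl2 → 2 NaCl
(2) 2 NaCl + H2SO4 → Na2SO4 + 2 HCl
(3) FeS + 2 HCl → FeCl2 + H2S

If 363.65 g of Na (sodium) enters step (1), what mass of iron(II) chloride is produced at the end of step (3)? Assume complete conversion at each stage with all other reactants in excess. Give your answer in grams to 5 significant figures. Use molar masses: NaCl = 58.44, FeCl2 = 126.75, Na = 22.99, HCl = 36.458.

n(Na) = 363.65 / 22.99 = 15.8177 mol.
Reaction (1): Na→NaCl ratio 2:2 ⇒ n(NaCl) = 15.8177 mol.
Reaction (2): NaCl→HCl ratio 2:2 ⇒ n(HCl) = 15.8177 mol.
Reaction (3): HCl→FeCl2 ratio 2:1 ⇒ n(FeCl2) = 7.90887 mol.
Mass of FeCl2 = 7.90887 × 126.75 = 1002.45 g.

1002.4 g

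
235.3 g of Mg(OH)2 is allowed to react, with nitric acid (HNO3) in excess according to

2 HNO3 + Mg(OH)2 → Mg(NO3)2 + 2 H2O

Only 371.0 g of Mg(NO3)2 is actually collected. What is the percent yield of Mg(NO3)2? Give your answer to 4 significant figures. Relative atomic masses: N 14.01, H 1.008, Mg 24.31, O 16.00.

M(Mg(OH)2) = 24.31 + 2(16.00) + 2(1.008) = 58.326 g/mol.
M(Mg(NO3)2) = 24.31 + 2(14.01) + 6(16.00) = 148.33 g/mol.
n(Mg(OH)2) = 235.30 g / 58.326 g/mol = 4.0342 mol.
From the equation the Mg(OH)2:Mg(NO3)2 mole ratio is 1:1, so n(Mg(NO3)2) = 4.0342 × 1/1 = 4.0342 mol.
Mass of Mg(NO3)2 = 4.0342 mol × 148.33 g/mol = 598.40 g.
This is the theoretical yield. Percent yield = 371.0 g / 598.40 g × 100% = 61.999%.

62.00 %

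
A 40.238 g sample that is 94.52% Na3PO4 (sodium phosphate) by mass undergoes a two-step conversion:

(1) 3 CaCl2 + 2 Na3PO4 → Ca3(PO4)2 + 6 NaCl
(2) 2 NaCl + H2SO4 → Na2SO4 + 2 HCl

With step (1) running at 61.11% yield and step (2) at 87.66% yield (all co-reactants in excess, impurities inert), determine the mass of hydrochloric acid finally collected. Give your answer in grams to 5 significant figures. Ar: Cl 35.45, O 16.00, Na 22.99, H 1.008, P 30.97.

Pure Na3PO4 = 40.238 × 0.9452 = 38.0330 g.
M(Na3PO4) = 3(22.99) + 30.97 + 4(16.00) = 163.94 g/mol.
M(HCl) = 1.008 + 35.45 = 36.458 g/mol.
n(Na3PO4) = 38.0330 / 163.94 = 0.231993 mol.
Step 1 (Na3PO4:NaCl = 2:6): theoretical n(NaCl) = 0.695979 mol; at 61.11% yield, n(NaCl) = 0.425313 mol.
Step 2 (NaCl:HCl = 2:2): theoretical n(HCl) = 0.425313 mol, so theoretical mass = 0.425313 × 36.458 = 15.5061 g.
At 87.66% yield, actual mass of HCl = 15.5061 × 0.8766 = 13.5926 g.

13.593 g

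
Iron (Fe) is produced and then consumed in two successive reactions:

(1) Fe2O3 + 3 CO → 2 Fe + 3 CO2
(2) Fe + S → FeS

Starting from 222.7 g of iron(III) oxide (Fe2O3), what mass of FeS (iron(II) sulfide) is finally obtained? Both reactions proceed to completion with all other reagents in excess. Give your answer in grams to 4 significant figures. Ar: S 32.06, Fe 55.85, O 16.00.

245.2 g

M(Fe2O3) = 2(55.85) + 3(16.00) = 159.70 g/mol.
M(FeS) = 55.85 + 32.06 = 87.91 g/mol.
n(Fe2O3) = 222.70 / 159.70 = 1.3945 mol.
Step 1 gives a 1:2 ratio of Fe2O3 to Fe, so n(Fe) = 2.7890 mol.
In step 2 the Fe:FeS ratio is 1:1, so n(FeS) = 2.7890 mol.
Mass of FeS = 2.7890 × 87.91 = 245.18 g.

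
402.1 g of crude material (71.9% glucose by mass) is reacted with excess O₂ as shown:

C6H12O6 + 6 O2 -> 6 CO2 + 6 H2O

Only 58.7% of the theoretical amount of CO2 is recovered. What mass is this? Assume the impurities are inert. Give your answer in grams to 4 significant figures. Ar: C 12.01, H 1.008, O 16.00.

Pure C6H12O6 available = 402.1 g × 0.719 = 289.11 g.
M(C6H12O6) = 6(12.01) + 12(1.008) + 6(16.00) = 180.156 g/mol.
M(CO2) = 12.01 + 2(16.00) = 44.01 g/mol.
n(C6H12O6) = 289.11 g / 180.156 g/mol = 1.6048 mol.
From the equation the C6H12O6:CO2 mole ratio is 1:6, so n(CO2) = 1.6048 × 6/1 = 9.6287 mol.
Mass of CO2 = 9.6287 mol × 44.01 g/mol = 423.76 g.
Actual mass collected = 423.76 g × 0.587 = 248.75 g.

248.7 g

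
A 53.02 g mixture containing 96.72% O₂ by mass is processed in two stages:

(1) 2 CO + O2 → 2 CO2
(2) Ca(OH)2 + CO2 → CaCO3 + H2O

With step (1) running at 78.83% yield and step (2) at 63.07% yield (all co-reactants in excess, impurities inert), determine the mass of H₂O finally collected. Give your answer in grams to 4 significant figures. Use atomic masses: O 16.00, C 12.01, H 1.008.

Pure O2 = 53.02 × 0.9672 = 51.281 g.
M(O2) = 2(16.00) = 32.00 g/mol.
M(H2O) = 2(1.008) + 16.00 = 18.016 g/mol.
n(O2) = 51.281 / 32.00 = 1.6025 mol.
Step 1 (O2:CO2 = 1:2): theoretical n(CO2) = 3.2051 mol; at 78.83% yield, n(CO2) = 2.5265 mol.
Step 2 (CO2:H2O = 1:1): theoretical n(H2O) = 2.5265 mol, so theoretical mass = 2.5265 × 18.016 = 45.518 g.
At 63.07% yield, actual mass of H2O = 45.518 × 0.6307 = 28.708 g.

28.71 g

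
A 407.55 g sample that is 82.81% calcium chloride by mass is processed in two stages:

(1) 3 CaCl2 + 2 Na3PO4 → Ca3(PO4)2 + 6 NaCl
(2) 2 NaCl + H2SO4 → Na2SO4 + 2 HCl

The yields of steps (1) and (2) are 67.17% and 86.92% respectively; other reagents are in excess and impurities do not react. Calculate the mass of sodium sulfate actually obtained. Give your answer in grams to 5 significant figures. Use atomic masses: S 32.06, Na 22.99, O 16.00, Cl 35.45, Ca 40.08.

Pure CaCl2 = 407.55 × 0.8281 = 337.492 g.
M(CaCl2) = 40.08 + 2(35.45) = 110.98 g/mol.
M(Na2SO4) = 2(22.99) + 32.06 + 4(16.00) = 142.04 g/mol.
n(CaCl2) = 337.492 / 110.98 = 3.04102 mol.
Step 1 (CaCl2:NaCl = 3:6): theoretical n(NaCl) = 6.08204 mol; at 67.17% yield, n(NaCl) = 4.08530 mol.
Step 2 (NaCl:Na2SO4 = 2:1): theoretical n(Na2SO4) = 2.04265 mol, so theoretical mass = 2.04265 × 142.04 = 290.138 g.
At 86.92% yield, actual mass of Na2SO4 = 290.138 × 0.8692 = 252.188 g.

252.19 g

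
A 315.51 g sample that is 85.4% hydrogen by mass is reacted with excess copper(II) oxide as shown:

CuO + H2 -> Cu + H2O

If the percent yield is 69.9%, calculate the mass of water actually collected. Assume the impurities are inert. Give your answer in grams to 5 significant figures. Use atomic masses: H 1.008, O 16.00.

1683.1 g

Pure H2 available = 315.51 g × 0.854 = 269.446 g.
M(H2) = 2(1.008) = 2.016 g/mol.
M(H2O) = 2(1.008) + 16.00 = 18.016 g/mol.
n(H2) = 269.446 g / 2.016 g/mol = 133.654 mol.
From the equation the H2:H2O mole ratio is 1:1, so n(H2O) = 133.654 × 1/1 = 133.654 mol.
Mass of H2O = 133.654 mol × 18.016 g/mol = 2407.90 g.
Actual mass collected = 2407.90 g × 0.699 = 1683.12 g.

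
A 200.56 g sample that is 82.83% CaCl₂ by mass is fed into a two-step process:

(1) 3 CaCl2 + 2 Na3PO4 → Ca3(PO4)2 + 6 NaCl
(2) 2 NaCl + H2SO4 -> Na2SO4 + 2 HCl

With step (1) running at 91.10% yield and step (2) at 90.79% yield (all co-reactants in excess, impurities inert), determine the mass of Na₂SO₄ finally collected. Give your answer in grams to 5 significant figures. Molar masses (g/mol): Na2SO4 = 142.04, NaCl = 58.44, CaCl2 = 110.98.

Pure CaCl2 = 200.56 × 0.8283 = 166.124 g.
n(CaCl2) = 166.124 / 110.98 = 1.49688 mol.
Step 1 (CaCl2:NaCl = 3:6): theoretical n(NaCl) = 2.99376 mol; at 91.10% yield, n(NaCl) = 2.72732 mol.
Step 2 (NaCl:Na2SO4 = 2:1): theoretical n(Na2SO4) = 1.36366 mol, so theoretical mass = 1.36366 × 142.04 = 193.694 g.
At 90.79% yield, actual mass of Na2SO4 = 193.694 × 0.9079 = 175.855 g.

175.85 g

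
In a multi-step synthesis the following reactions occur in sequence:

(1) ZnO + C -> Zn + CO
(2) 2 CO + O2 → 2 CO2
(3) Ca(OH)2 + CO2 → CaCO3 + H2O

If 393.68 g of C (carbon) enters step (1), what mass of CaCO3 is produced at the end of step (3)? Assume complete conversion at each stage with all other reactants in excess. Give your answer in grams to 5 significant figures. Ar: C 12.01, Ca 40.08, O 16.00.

M(C) = 12.01 g/mol.
M(CaCO3) = 40.08 + 12.01 + 3(16.00) = 100.09 g/mol.
n(C) = 393.68 / 12.01 = 32.7794 mol.
Reaction (1): C→CO ratio 1:1 ⇒ n(CO) = 32.7794 mol.
Reaction (2): CO→CO2 ratio 2:2 ⇒ n(CO2) = 32.7794 mol.
Reaction (3): CO2→CaCO3 ratio 1:1 ⇒ n(CaCO3) = 32.7794 mol.
Mass of CaCO3 = 32.7794 × 100.09 = 3280.89 g.

3280.9 g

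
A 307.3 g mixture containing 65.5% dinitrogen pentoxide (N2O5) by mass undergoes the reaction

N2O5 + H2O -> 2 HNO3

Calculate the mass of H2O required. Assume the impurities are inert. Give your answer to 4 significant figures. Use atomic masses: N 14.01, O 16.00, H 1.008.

33.57 g

Mass of pure N2O5 = 307.3 g × 0.655 = 201.28 g.
M(N2O5) = 2(14.01) + 5(16.00) = 108.02 g/mol.
M(H2O) = 2(1.008) + 16.00 = 18.016 g/mol.
n(N2O5) = 201.28 g / 108.02 g/mol = 1.8634 mol.
From the equation the N2O5:H2O mole ratio is 1:1, so n(H2O) = 1.8634 × 1/1 = 1.8634 mol.
Mass of H2O = 1.8634 mol × 18.016 g/mol = 33.571 g.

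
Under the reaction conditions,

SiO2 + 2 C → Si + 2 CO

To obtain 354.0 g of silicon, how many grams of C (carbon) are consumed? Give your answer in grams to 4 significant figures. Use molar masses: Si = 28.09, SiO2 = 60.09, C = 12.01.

n(Si) = 354.00 g / 28.09 g/mol = 12.602 mol.
From the equation the Si:C mole ratio is 1:2, so n(C) = 12.602 × 2/1 = 25.205 mol.
Mass of C = 25.205 mol × 12.01 g/mol = 302.71 g.

302.7 g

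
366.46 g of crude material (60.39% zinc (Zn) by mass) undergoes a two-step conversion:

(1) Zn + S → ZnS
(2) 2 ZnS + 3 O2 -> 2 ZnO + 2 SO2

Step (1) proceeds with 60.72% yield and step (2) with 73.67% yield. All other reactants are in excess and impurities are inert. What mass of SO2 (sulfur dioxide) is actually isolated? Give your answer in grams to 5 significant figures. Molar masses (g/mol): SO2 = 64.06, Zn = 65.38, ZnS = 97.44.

96.996 g

Pure Zn = 366.46 × 0.6039 = 221.305 g.
n(Zn) = 221.305 / 65.38 = 3.38491 mol.
Step 1 (Zn:ZnS = 1:1): theoretical n(ZnS) = 3.38491 mol; at 60.72% yield, n(ZnS) = 2.05532 mol.
Step 2 (ZnS:SO2 = 2:2): theoretical n(SO2) = 2.05532 mol, so theoretical mass = 2.05532 × 64.06 = 131.663 g.
At 73.67% yield, actual mass of SO2 = 131.663 × 0.7367 = 96.9965 g.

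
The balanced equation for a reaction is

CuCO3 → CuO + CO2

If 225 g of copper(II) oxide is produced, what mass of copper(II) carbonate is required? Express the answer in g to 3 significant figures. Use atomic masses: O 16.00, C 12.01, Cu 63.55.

M(CuO) = 63.55 + 16.00 = 79.55 g/mol.
M(CuCO3) = 63.55 + 12.01 + 3(16.00) = 123.56 g/mol.
n(CuO) = 225.0 g / 79.55 g/mol = 2.828 mol.
From the equation the CuO:CuCO3 mole ratio is 1:1, so n(CuCO3) = 2.828 × 1/1 = 2.828 mol.
Mass of CuCO3 = 2.828 mol × 123.56 g/mol = 349.5 g.

349 g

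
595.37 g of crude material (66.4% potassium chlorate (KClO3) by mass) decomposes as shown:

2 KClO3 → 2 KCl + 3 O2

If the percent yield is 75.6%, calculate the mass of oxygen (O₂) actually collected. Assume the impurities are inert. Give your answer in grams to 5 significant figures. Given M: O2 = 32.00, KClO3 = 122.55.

Pure KClO3 available = 595.37 g × 0.664 = 395.326 g.
n(KClO3) = 395.326 g / 122.55 g/mol = 3.22583 mol.
From the equation the KClO3:O2 mole ratio is 2:3, so n(O2) = 3.22583 × 3/2 = 4.83875 mol.
Mass of O2 = 4.83875 mol × 32.00 g/mol = 154.840 g.
Actual mass collected = 154.840 g × 0.756 = 117.059 g.

117.06 g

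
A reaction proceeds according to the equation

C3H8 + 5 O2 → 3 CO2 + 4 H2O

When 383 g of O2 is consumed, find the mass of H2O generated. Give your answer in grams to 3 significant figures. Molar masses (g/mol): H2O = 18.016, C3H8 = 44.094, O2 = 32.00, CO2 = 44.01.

173 g

n(O2) = 383.0 g / 32.00 g/mol = 11.97 mol.
From the equation the O2:H2O mole ratio is 5:4, so n(H2O) = 11.97 × 4/5 = 9.575 mol.
Mass of H2O = 9.575 mol × 18.016 g/mol = 172.5 g.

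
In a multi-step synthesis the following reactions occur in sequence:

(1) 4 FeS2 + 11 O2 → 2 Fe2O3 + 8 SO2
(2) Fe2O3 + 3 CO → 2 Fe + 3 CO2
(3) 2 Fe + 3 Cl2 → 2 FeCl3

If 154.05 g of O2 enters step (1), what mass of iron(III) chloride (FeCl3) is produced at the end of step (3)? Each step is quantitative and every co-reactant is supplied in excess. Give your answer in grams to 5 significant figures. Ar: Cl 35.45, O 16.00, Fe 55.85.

M(O2) = 2(16.00) = 32.00 g/mol.
M(FeCl3) = 55.85 + 3(35.45) = 162.20 g/mol.
n(O2) = 154.05 / 32.00 = 4.81406 mol.
Reaction (1): O2→Fe2O3 ratio 11:2 ⇒ n(Fe2O3) = 0.875284 mol.
Reaction (2): Fe2O3→Fe ratio 1:2 ⇒ n(Fe) = 1.75057 mol.
Reaction (3): Fe→FeCl3 ratio 2:2 ⇒ n(FeCl3) = 1.75057 mol.
Mass of FeCl3 = 1.75057 × 162.20 = 283.942 g.

283.94 g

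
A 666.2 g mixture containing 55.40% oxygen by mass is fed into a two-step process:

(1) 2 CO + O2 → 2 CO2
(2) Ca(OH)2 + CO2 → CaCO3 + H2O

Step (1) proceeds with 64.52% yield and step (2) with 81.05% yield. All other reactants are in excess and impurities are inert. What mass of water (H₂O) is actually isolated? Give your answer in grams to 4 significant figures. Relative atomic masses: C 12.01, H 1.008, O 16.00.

Pure O2 = 666.2 × 0.5540 = 369.07 g.
M(O2) = 2(16.00) = 32.00 g/mol.
M(H2O) = 2(1.008) + 16.00 = 18.016 g/mol.
n(O2) = 369.07 / 32.00 = 11.534 mol.
Step 1 (O2:CO2 = 1:2): theoretical n(CO2) = 23.067 mol; at 64.52% yield, n(CO2) = 14.883 mol.
Step 2 (CO2:H2O = 1:1): theoretical n(H2O) = 14.883 mol, so theoretical mass = 14.883 × 18.016 = 268.13 g.
At 81.05% yield, actual mass of H2O = 268.13 × 0.8105 = 217.32 g.

217.3 g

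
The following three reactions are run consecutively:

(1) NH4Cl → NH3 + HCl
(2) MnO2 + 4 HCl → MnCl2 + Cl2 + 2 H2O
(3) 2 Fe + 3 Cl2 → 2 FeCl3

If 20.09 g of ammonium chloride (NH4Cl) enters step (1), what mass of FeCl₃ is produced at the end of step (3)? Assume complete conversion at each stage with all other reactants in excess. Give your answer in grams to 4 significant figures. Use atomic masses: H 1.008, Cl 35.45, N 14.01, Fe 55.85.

M(NH4Cl) = 14.01 + 4(1.008) + 35.45 = 53.492 g/mol.
M(FeCl3) = 55.85 + 3(35.45) = 162.20 g/mol.
n(NH4Cl) = 20.09 / 53.492 = 0.37557 mol.
Reaction (1): NH4Cl→HCl ratio 1:1 ⇒ n(HCl) = 0.37557 mol.
Reaction (2): HCl→Cl2 ratio 4:1 ⇒ n(Cl2) = 0.093893 mol.
Reaction (3): Cl2→FeCl3 ratio 3:2 ⇒ n(FeCl3) = 0.062595 mol.
Mass of FeCl3 = 0.062595 × 162.20 = 10.153 g.

10.15 g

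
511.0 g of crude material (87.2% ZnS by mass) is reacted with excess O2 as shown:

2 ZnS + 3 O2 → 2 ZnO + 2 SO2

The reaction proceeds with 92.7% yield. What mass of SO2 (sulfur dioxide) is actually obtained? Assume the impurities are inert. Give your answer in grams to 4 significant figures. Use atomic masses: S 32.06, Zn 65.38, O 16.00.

271.6 g

Pure ZnS available = 511.0 g × 0.872 = 445.59 g.
M(ZnS) = 65.38 + 32.06 = 97.44 g/mol.
M(SO2) = 32.06 + 2(16.00) = 64.06 g/mol.
n(ZnS) = 445.59 g / 97.44 g/mol = 4.5730 mol.
From the equation the ZnS:SO2 mole ratio is 2:2, so n(SO2) = 4.5730 × 2/2 = 4.5730 mol.
Mass of SO2 = 4.5730 mol × 64.06 g/mol = 292.95 g.
Actual mass collected = 292.95 g × 0.927 = 271.56 g.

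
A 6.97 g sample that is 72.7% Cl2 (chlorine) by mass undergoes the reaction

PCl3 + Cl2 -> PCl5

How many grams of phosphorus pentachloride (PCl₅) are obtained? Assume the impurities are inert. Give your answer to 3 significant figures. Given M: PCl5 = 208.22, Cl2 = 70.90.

Mass of pure Cl2 = 6.97 g × 0.727 = 5.067 g.
n(Cl2) = 5.067 g / 70.90 g/mol = 0.07147 mol.
From the equation the Cl2:PCl5 mole ratio is 1:1, so n(PCl5) = 0.07147 × 1/1 = 0.07147 mol.
Mass of PCl5 = 0.07147 mol × 208.22 g/mol = 14.88 g.

14.9 g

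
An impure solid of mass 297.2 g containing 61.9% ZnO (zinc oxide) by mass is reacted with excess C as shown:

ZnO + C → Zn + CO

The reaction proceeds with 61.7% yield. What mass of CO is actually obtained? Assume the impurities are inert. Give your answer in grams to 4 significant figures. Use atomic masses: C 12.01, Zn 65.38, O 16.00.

39.07 g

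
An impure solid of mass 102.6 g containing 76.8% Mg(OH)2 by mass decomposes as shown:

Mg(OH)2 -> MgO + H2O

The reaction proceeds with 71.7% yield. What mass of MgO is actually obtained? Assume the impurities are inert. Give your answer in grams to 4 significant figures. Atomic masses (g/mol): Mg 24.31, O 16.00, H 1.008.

39.05 g

Pure Mg(OH)2 available = 102.6 g × 0.768 = 78.797 g.
M(Mg(OH)2) = 24.31 + 2(16.00) + 2(1.008) = 58.326 g/mol.
M(MgO) = 24.31 + 16.00 = 40.31 g/mol.
n(Mg(OH)2) = 78.797 g / 58.326 g/mol = 1.3510 mol.
From the equation the Mg(OH)2:MgO mole ratio is 1:1, so n(MgO) = 1.3510 × 1/1 = 1.3510 mol.
Mass of MgO = 1.3510 mol × 40.31 g/mol = 54.458 g.
Actual mass collected = 54.458 g × 0.717 = 39.046 g.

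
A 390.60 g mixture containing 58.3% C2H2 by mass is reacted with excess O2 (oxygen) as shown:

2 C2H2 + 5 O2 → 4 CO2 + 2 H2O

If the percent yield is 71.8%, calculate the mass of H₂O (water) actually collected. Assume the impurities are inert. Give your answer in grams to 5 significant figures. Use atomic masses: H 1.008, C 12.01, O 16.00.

113.14 g

Pure C2H2 available = 390.60 g × 0.583 = 227.720 g.
M(C2H2) = 2(12.01) + 2(1.008) = 26.036 g/mol.
M(H2O) = 2(1.008) + 16.00 = 18.016 g/mol.
n(C2H2) = 227.720 g / 26.036 g/mol = 8.74634 mol.
From the equation the C2H2:H2O mole ratio is 2:2, so n(H2O) = 8.74634 × 2/2 = 8.74634 mol.
Mass of H2O = 8.74634 mol × 18.016 g/mol = 157.574 g.
Actual mass collected = 157.574 g × 0.718 = 113.138 g.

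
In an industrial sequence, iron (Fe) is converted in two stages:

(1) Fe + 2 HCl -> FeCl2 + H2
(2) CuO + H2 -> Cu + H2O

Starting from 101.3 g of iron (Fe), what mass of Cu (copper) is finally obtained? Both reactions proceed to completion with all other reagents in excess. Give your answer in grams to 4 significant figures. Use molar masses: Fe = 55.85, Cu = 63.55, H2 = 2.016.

115.3 g

n(Fe) = 101.30 / 55.85 = 1.8138 mol.
Step 1 gives a 1:1 ratio of Fe to H2, so n(H2) = 1.8138 mol.
In step 2 the H2:Cu ratio is 1:1, so n(Cu) = 1.8138 mol.
Mass of Cu = 1.8138 × 63.55 = 115.27 g.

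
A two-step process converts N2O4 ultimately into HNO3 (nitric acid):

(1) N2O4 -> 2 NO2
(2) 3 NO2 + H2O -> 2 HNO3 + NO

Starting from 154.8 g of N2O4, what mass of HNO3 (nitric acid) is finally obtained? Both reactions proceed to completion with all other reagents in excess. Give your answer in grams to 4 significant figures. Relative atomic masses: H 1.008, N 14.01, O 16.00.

141.3 g

M(N2O4) = 2(14.01) + 4(16.00) = 92.02 g/mol.
M(HNO3) = 1.008 + 14.01 + 3(16.00) = 63.018 g/mol.
n(N2O4) = 154.80 / 92.02 = 1.6822 mol.
Step 1 gives a 1:2 ratio of N2O4 to NO2, so n(NO2) = 3.3645 mol.
In step 2 the NO2:HNO3 ratio is 3:2, so n(HNO3) = 2.2430 mol.
Mass of HNO3 = 2.2430 × 63.018 = 141.35 g.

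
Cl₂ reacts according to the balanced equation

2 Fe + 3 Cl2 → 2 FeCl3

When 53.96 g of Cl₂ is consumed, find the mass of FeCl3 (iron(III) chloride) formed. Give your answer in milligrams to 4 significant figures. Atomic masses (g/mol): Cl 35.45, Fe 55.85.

M(Cl2) = 2(35.45) = 70.90 g/mol.
M(FeCl3) = 55.85 + 3(35.45) = 162.20 g/mol.
n(Cl2) = 53.960 g / 70.90 g/mol = 0.76107 mol.
From the equation the Cl2:FeCl3 mole ratio is 3:2, so n(FeCl3) = 0.76107 × 2/3 = 0.50738 mol.
Mass of FeCl3 = 0.50738 mol × 162.20 g/mol = 82.297 g.
Converting to mg: 82.297 g = 82300 mg.

82300 mg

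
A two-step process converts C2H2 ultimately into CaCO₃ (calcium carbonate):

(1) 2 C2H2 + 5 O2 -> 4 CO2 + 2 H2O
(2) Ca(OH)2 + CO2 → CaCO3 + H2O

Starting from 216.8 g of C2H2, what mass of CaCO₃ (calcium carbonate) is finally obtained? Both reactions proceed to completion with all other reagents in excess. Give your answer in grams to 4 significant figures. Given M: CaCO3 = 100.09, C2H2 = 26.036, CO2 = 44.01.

n(C2H2) = 216.80 / 26.036 = 8.3269 mol.
Step 1 gives a 2:4 ratio of C2H2 to CO2, so n(CO2) = 16.654 mol.
In step 2 the CO2:CaCO3 ratio is 1:1, so n(CaCO3) = 16.654 mol.
Mass of CaCO3 = 16.654 × 100.09 = 1666.9 g.

1667 g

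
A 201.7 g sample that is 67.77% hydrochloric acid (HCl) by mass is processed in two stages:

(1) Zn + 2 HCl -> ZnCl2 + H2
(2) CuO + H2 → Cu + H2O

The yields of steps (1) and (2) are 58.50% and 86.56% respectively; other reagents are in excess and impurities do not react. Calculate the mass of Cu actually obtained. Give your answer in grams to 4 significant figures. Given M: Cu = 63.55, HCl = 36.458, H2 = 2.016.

Pure HCl = 201.7 × 0.6777 = 136.69 g.
n(HCl) = 136.69 / 36.458 = 3.7493 mol.
Step 1 (HCl:H2 = 2:1): theoretical n(H2) = 1.8747 mol; at 58.50% yield, n(H2) = 1.0967 mol.
Step 2 (H2:Cu = 1:1): theoretical n(Cu) = 1.0967 mol, so theoretical mass = 1.0967 × 63.55 = 69.693 g.
At 86.56% yield, actual mass of Cu = 69.693 × 0.8656 = 60.327 g.

60.33 g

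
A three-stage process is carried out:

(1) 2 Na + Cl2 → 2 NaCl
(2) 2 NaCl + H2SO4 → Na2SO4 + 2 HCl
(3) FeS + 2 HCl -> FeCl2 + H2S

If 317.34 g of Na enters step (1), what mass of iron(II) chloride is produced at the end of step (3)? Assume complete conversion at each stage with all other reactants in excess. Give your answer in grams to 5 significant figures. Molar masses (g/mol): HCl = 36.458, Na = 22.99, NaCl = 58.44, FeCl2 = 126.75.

n(Na) = 317.34 / 22.99 = 13.8034 mol.
Reaction (1): Na→NaCl ratio 2:2 ⇒ n(NaCl) = 13.8034 mol.
Reaction (2): NaCl→HCl ratio 2:2 ⇒ n(HCl) = 13.8034 mol.
Reaction (3): HCl→FeCl2 ratio 2:1 ⇒ n(FeCl2) = 6.90170 mol.
Mass of FeCl2 = 6.90170 × 126.75 = 874.790 g.

874.79 g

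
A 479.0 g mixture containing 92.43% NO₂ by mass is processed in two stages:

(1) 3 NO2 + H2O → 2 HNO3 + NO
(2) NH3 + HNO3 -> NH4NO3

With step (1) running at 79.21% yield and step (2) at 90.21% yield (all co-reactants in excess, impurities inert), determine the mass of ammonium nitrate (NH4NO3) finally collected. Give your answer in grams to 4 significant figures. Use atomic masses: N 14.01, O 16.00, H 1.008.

Pure NO2 = 479.0 × 0.9243 = 442.74 g.
M(NO2) = 14.01 + 2(16.00) = 46.01 g/mol.
M(NH4NO3) = 2(14.01) + 4(1.008) + 3(16.00) = 80.052 g/mol.
n(NO2) = 442.74 / 46.01 = 9.6227 mol.
Step 1 (NO2:HNO3 = 3:2): theoretical n(HNO3) = 6.4151 mol; at 79.21% yield, n(HNO3) = 5.0814 mol.
Step 2 (HNO3:NH4NO3 = 1:1): theoretical n(NH4NO3) = 5.0814 mol, so theoretical mass = 5.0814 × 80.052 = 406.78 g.
At 90.21% yield, actual mass of NH4NO3 = 406.78 × 0.9021 = 366.95 g.

367.0 g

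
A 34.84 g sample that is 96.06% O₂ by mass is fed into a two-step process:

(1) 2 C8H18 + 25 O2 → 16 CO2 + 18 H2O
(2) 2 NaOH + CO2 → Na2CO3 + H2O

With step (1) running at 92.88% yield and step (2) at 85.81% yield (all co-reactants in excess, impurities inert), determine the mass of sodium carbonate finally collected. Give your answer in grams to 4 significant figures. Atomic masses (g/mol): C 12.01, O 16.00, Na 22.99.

56.54 g

Pure O2 = 34.84 × 0.9606 = 33.467 g.
M(O2) = 2(16.00) = 32.00 g/mol.
M(Na2CO3) = 2(22.99) + 12.01 + 3(16.00) = 105.99 g/mol.
n(O2) = 33.467 / 32.00 = 1.0459 mol.
Step 1 (O2:CO2 = 25:16): theoretical n(CO2) = 0.66935 mol; at 92.88% yield, n(CO2) = 0.62169 mol.
Step 2 (CO2:Na2CO3 = 1:1): theoretical n(Na2CO3) = 0.62169 mol, so theoretical mass = 0.62169 × 105.99 = 65.893 g.
At 85.81% yield, actual mass of Na2CO3 = 65.893 × 0.8581 = 56.543 g.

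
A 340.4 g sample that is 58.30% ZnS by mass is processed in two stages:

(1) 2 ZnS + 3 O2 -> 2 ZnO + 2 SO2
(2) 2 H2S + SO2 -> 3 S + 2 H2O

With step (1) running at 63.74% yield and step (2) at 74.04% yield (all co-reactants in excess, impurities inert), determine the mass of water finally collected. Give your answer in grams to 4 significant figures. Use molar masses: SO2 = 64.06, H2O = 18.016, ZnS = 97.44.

34.63 g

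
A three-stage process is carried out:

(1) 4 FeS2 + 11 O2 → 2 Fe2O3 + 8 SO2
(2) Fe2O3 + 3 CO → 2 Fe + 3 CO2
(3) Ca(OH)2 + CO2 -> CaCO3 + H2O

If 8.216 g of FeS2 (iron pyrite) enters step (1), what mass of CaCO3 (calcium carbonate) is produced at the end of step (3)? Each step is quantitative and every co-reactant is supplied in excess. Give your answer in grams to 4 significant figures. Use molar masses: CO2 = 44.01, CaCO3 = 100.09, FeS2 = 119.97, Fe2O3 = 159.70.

10.28 g

n(FeS2) = 8.216 / 119.97 = 0.068484 mol.
Reaction (1): FeS2→Fe2O3 ratio 4:2 ⇒ n(Fe2O3) = 0.034242 mol.
Reaction (2): Fe2O3→CO2 ratio 1:3 ⇒ n(CO2) = 0.10273 mol.
Reaction (3): CO2→CaCO3 ratio 1:1 ⇒ n(CaCO3) = 0.10273 mol.
Mass of CaCO3 = 0.10273 × 100.09 = 10.282 g.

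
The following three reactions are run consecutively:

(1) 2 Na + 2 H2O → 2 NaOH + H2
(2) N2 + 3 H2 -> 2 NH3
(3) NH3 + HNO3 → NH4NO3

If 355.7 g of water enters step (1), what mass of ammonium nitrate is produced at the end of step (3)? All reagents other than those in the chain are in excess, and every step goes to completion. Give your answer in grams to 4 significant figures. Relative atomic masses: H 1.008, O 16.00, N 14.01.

526.8 g

M(H2O) = 2(1.008) + 16.00 = 18.016 g/mol.
M(NH4NO3) = 2(14.01) + 4(1.008) + 3(16.00) = 80.052 g/mol.
n(H2O) = 355.7 / 18.016 = 19.744 mol.
Reaction (1): H2O→H2 ratio 2:1 ⇒ n(H2) = 9.8718 mol.
Reaction (2): H2→NH3 ratio 3:2 ⇒ n(NH3) = 6.5812 mol.
Reaction (3): NH3→NH4NO3 ratio 1:1 ⇒ n(NH4NO3) = 6.5812 mol.
Mass of NH4NO3 = 6.5812 × 80.052 = 526.84 g.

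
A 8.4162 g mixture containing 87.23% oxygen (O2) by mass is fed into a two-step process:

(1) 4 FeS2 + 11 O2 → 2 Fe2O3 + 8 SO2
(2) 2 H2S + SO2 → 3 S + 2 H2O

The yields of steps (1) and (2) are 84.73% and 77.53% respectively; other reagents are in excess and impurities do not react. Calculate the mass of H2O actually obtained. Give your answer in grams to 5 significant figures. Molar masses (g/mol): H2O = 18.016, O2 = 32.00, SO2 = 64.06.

3.9493 g

Pure O2 = 8.4162 × 0.8723 = 7.34145 g.
n(O2) = 7.34145 / 32.00 = 0.229420 mol.
Step 1 (O2:SO2 = 11:8): theoretical n(SO2) = 0.166851 mol; at 84.73% yield, n(SO2) = 0.141373 mol.
Step 2 (SO2:H2O = 1:2): theoretical n(H2O) = 0.282746 mol, so theoretical mass = 0.282746 × 18.016 = 5.09395 g.
At 77.53% yield, actual mass of H2O = 5.09395 × 0.7753 = 3.94934 g.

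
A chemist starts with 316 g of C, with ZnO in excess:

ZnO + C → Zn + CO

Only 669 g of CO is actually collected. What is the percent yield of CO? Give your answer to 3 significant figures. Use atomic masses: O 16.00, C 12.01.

M(C) = 12.01 g/mol.
M(CO) = 12.01 + 16.00 = 28.01 g/mol.
n(C) = 316.0 g / 12.01 g/mol = 26.31 mol.
From the equation the C:CO mole ratio is 1:1, so n(CO) = 26.31 × 1/1 = 26.31 mol.
Mass of CO = 26.31 mol × 28.01 g/mol = 737.0 g.
This is the theoretical yield. Percent yield = 669 g / 737.0 g × 100% = 90.78%.

90.8 %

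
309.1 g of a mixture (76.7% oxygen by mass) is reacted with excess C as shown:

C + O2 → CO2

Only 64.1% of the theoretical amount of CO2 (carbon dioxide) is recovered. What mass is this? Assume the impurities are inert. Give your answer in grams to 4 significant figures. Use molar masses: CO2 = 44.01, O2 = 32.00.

Pure O2 available = 309.1 g × 0.767 = 237.08 g.
n(O2) = 237.08 g / 32.00 g/mol = 7.4087 mol.
From the equation the O2:CO2 mole ratio is 1:1, so n(CO2) = 7.4087 × 1/1 = 7.4087 mol.
Mass of CO2 = 7.4087 mol × 44.01 g/mol = 326.06 g.
Actual mass collected = 326.06 g × 0.641 = 209.00 g.

209.0 g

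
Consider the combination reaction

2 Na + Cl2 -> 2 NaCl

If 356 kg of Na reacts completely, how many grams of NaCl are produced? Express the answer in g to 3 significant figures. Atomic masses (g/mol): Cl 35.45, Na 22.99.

905000 g

M(Na) = 22.99 g/mol.
M(NaCl) = 22.99 + 35.45 = 58.44 g/mol.
Convert: 356 kg = 356000 g.
n(Na) = 356000 g / 22.99 g/mol = 15480 mol.
From the equation the Na:NaCl mole ratio is 2:2, so n(NaCl) = 15480 × 2/2 = 15480 mol.
Mass of NaCl = 15480 mol × 58.44 g/mol = 904900 g.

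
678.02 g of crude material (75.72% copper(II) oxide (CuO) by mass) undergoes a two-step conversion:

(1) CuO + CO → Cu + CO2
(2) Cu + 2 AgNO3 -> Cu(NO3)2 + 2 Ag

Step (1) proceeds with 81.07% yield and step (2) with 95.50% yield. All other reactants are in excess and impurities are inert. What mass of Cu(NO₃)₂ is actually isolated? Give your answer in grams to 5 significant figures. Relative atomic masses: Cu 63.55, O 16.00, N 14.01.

937.22 g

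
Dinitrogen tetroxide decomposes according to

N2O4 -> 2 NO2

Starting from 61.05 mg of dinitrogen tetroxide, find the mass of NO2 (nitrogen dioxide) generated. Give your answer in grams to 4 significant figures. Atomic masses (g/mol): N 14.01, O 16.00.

0.06105 g

M(N2O4) = 2(14.01) + 4(16.00) = 92.02 g/mol.
M(NO2) = 14.01 + 2(16.00) = 46.01 g/mol.
Convert: 61.05 mg = 0.061050 g.
n(N2O4) = 0.061050 g / 92.02 g/mol = 0.00066344 mol.
From the equation the N2O4:NO2 mole ratio is 1:2, so n(NO2) = 0.00066344 × 2/1 = 0.0013269 mol.
Mass of NO2 = 0.0013269 mol × 46.01 g/mol = 0.061050 g.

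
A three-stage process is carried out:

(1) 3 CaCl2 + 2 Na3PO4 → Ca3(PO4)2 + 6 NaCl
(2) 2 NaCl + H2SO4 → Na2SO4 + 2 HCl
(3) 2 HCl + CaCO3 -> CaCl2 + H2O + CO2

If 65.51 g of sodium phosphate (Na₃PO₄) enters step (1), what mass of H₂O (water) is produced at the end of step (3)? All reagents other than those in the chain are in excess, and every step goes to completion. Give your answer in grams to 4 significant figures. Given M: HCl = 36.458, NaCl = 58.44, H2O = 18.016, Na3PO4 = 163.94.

10.80 g

n(Na3PO4) = 65.51 / 163.94 = 0.39960 mol.
Reaction (1): Na3PO4→NaCl ratio 2:6 ⇒ n(NaCl) = 1.1988 mol.
Reaction (2): NaCl→HCl ratio 2:2 ⇒ n(HCl) = 1.1988 mol.
Reaction (3): HCl→H2O ratio 2:1 ⇒ n(H2O) = 0.59940 mol.
Mass of H2O = 0.59940 × 18.016 = 10.799 g.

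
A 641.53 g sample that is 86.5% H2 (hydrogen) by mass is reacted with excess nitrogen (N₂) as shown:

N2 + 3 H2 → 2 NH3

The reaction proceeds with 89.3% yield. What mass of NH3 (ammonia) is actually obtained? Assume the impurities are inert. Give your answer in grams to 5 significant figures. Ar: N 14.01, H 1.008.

Pure H2 available = 641.53 g × 0.865 = 554.923 g.
M(H2) = 2(1.008) = 2.016 g/mol.
M(NH3) = 14.01 + 3(1.008) = 17.034 g/mol.
n(H2) = 554.923 g / 2.016 g/mol = 275.260 mol.
From the equation the H2:NH3 mole ratio is 3:2, so n(NH3) = 275.260 × 2/3 = 183.506 mol.
Mass of NH3 = 183.506 mol × 17.034 g/mol = 3125.85 g.
Actual mass collected = 3125.85 g × 0.893 = 2791.38 g.

2791.4 g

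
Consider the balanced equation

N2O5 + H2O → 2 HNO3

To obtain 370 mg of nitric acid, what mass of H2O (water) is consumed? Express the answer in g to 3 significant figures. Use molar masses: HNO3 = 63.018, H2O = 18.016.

0.0529 g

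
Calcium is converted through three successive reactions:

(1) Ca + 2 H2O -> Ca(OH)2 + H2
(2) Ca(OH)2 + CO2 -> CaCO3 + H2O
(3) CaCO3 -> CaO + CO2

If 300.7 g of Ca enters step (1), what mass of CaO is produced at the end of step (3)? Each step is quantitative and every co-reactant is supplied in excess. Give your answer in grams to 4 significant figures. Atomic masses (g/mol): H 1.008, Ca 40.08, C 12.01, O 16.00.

M(Ca) = 40.08 g/mol.
M(CaO) = 40.08 + 16.00 = 56.08 g/mol.
n(Ca) = 300.7 / 40.08 = 7.5025 mol.
Reaction (1): Ca→Ca(OH)2 ratio 1:1 ⇒ n(Ca(OH)2) = 7.5025 mol.
Reaction (2): Ca(OH)2→CaCO3 ratio 1:1 ⇒ n(CaCO3) = 7.5025 mol.
Reaction (3): CaCO3→CaO ratio 1:1 ⇒ n(CaO) = 7.5025 mol.
Mass of CaO = 7.5025 × 56.08 = 420.74 g.

420.7 g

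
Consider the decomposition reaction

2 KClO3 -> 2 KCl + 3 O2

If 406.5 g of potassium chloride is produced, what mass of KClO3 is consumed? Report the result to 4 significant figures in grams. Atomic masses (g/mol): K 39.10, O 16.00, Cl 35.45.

668.2 g

M(KCl) = 39.10 + 35.45 = 74.55 g/mol.
M(KClO3) = 39.10 + 35.45 + 3(16.00) = 122.55 g/mol.
n(KCl) = 406.50 g / 74.55 g/mol = 5.4527 mol.
From the equation the KCl:KClO3 mole ratio is 2:2, so n(KClO3) = 5.4527 × 2/2 = 5.4527 mol.
Mass of KClO3 = 5.4527 mol × 122.55 g/mol = 668.23 g.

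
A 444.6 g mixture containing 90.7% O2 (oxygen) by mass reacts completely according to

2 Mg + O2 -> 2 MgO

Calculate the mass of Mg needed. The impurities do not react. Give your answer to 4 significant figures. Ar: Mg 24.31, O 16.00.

612.7 g

Mass of pure O2 = 444.6 g × 0.907 = 403.25 g.
M(O2) = 2(16.00) = 32.00 g/mol.
M(Mg) = 24.31 g/mol.
n(O2) = 403.25 g / 32.00 g/mol = 12.602 mol.
From the equation the O2:Mg mole ratio is 1:2, so n(Mg) = 12.602 × 2/1 = 25.203 mol.
Mass of Mg = 25.203 mol × 24.31 g/mol = 612.69 g.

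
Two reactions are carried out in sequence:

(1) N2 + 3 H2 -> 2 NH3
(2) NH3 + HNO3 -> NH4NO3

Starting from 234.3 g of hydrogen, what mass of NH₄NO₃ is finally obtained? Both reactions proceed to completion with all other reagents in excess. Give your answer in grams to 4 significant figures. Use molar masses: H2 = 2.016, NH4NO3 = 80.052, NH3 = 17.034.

6202 g

n(H2) = 234.30 / 2.016 = 116.22 mol.
Step 1 gives a 3:2 ratio of H2 to NH3, so n(NH3) = 77.480 mol.
In step 2 the NH3:NH4NO3 ratio is 1:1, so n(NH4NO3) = 77.480 mol.
Mass of NH4NO3 = 77.480 × 80.052 = 6202.4 g.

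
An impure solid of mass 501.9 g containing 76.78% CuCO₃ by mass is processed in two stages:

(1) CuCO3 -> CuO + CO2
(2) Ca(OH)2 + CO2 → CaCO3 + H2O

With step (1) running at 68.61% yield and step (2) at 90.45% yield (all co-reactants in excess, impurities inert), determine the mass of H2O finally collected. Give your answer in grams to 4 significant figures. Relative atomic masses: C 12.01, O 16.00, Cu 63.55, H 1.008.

Pure CuCO3 = 501.9 × 0.7678 = 385.36 g.
M(CuCO3) = 63.55 + 12.01 + 3(16.00) = 123.56 g/mol.
M(H2O) = 2(1.008) + 16.00 = 18.016 g/mol.
n(CuCO3) = 385.36 / 123.56 = 3.1188 mol.
Step 1 (CuCO3:CO2 = 1:1): theoretical n(CO2) = 3.1188 mol; at 68.61% yield, n(CO2) = 2.1398 mol.
Step 2 (CO2:H2O = 1:1): theoretical n(H2O) = 2.1398 mol, so theoretical mass = 2.1398 × 18.016 = 38.551 g.
At 90.45% yield, actual mass of H2O = 38.551 × 0.9045 = 34.869 g.

34.87 g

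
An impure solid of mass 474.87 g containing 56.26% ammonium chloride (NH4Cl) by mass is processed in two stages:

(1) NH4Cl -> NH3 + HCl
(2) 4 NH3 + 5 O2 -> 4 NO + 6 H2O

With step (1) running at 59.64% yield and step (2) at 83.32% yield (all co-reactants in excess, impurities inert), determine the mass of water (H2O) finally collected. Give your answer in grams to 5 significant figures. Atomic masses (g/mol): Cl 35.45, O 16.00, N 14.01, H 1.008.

67.069 g

Pure NH4Cl = 474.87 × 0.5626 = 267.162 g.
M(NH4Cl) = 14.01 + 4(1.008) + 35.45 = 53.492 g/mol.
M(H2O) = 2(1.008) + 16.00 = 18.016 g/mol.
n(NH4Cl) = 267.162 / 53.492 = 4.99443 mol.
Step 1 (NH4Cl:NH3 = 1:1): theoretical n(NH3) = 4.99443 mol; at 59.64% yield, n(NH3) = 2.97868 mol.
Step 2 (NH3:H2O = 4:6): theoretical n(H2O) = 4.46801 mol, so theoretical mass = 4.46801 × 18.016 = 80.4957 g.
At 83.32% yield, actual mass of H2O = 80.4957 × 0.8332 = 67.0690 g.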